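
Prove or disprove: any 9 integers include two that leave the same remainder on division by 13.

No; for instance {38, 39, 40, 41, 42, 43, 44, 45, 46} is a counterexample.

Consider the 9 integers 38, 39, …, 46. They lie in distinct residue classes modulo 13, since 9 ≤ 13.
So no two of them leave the same remainder on division by 13; the claim fails for this set.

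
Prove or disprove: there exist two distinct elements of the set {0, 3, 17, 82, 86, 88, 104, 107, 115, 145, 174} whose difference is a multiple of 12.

Reduce each element modulo 12: 0↦0, 3↦3, 17↦5, 82↦10, 86↦2, 88↦4, 104↦8, 107↦11, 115↦7, 145↦1, 174↦6.
All 11 residues are distinct, so no two elements differ by a multiple of 12.

No such pair exists.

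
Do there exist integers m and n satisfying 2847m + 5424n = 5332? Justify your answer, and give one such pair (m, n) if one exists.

No such integers exist.

Both 2847 and 5424 are divisible by gcd(2847, 5424) = 3, hence so is any combination 2847m + 5424n.
But 5332 is not a multiple of 3 (it leaves remainder 1).
So the equation is unsolvable over ℤ.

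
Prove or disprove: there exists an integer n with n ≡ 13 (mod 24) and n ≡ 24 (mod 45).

No such integer exists.

gcd(24, 45) = 3. If n ≡ 13 (mod 24) and n ≡ 24 (mod 45), then n ≡ 13 (mod 3) and n ≡ 24 (mod 3).
These are incompatible: 13 − 24 = -11 is not divisible by 3.
Hence the system has no solution.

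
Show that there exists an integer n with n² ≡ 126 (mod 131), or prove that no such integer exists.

131 is prime, so by Euler's criterion 126 is a square mod 131 iff 126^((131−1)/2) = 126^65 ≡ 1 (mod 131).
Squaring successively (mod 131): 126^2 = 15876 ≡ 25; 126^4 ≡ 25² = 625 ≡ 101; 126^8 ≡ 101² = 10201 ≡ 114; 126^16 ≡ 114² = 12996 ≡ 27; 126^32 ≡ 27² = 729 ≡ 74; 126^64 ≡ 74² = 5476 ≡ 105.
Since 65 = 64 + 1, 126^65 ≡ 105 · 126; multiplying out mod 131: 105·126 = 13230 ≡ 130. Thus 126^65 ≡ 130 ≡ −1 (mod 131).
The value −1 means 126 is a non-residue modulo 131, so n² ≡ 126 (mod 131) is impossible.

No such integer exists.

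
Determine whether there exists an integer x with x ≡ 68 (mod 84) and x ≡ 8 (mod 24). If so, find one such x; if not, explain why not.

x = 152

The moduli are not coprime: gcd(84, 24) = 12. Compatibility requires 12 ∣ (8 − 68) = -60, which holds, so solutions exist.
List candidates x ≡ 68 (mod 84): 68, 152. Modulo 24 these are 20, 8; 152 gives 8 as required.
Verify: 152 = 1·84 + 68 and 152 = 6·24 + 8. ✓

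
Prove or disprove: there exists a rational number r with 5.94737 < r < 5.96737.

r = 119/20

Look for a denominator N such that an integer falls strictly between N·5.94737 and N·5.96737. N = 20 works: 20·5.94737 = 118.94740 < 119 < 119.34740 = 20·5.96737.
So r = 119/20 works: it is a ratio of integers, and dividing 20·5.94737 < 119 < 20·5.96737 through by 20 gives 5.94737 < 119/20 < 5.96737.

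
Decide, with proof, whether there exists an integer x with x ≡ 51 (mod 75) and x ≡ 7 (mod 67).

Since 75 and 67 share no common factor, CRT says the pair of congruences has a solution (unique mod 5025).
Any solution of the first congruence is x = 51 + 75t; substituting into the second, 75t ≡ 7 − 51 ≡ 23 (mod 67).
75 ≡ 8 (mod 67), so this reads 8t ≡ 23 (mod 67). Invert 8 mod 67 by the Euclidean algorithm: 67 = 8·8 + 3, 8 = 2·3 + 2, 3 = 1·2 + 1, 2 = 2·1 + 0; back-substituting, 1 = 3 − 1·2 = 3 − (8 − 2·3) = −8 + 3·3 = −8 + 3·(67 − 8·8) = 3·67 − 25·8. Hence 8·(-25) ≡ 1, so 8⁻¹ ≡ -25 ≡ 42 (mod 67).
Therefore t ≡ 42·23 = 966 ≡ 28 (mod 67).
Taking t = 28 gives x = 51 + 75·28 = 2151.
Check: 2151 mod 75 = 51, 2151 mod 67 = 7. ✓

x = 2151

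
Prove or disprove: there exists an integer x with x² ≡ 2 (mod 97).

Take x = 14. Then 14² = 196 = 2·97 + 2, so 14² ≡ 2 (mod 97).

x = 14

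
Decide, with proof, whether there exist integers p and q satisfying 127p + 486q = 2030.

127 and 486 are coprime, so 127p + 486q ranges over all of ℤ.
Euclidean algorithm: 486 = 3·127 + 105, 127 = 1·105 + 22, 105 = 4·22 + 17, 22 = 1·17 + 5, 17 = 3·5 + 2, 5 = 2·2 + 1, 2 = 2·1 + 0.
Working back up the chain: 1 = 5 − 2·2 = 5 − 2·(17 − 3·5) = −2·17 + 7·5 = −2·17 + 7·(22 − 1·17) = 7·22 − 9·17 = 7·22 − 9·(105 − 4·22) = −9·105 + 43·22 = −9·105 + 43·(127 − 1·105) = 43·127 − 52·105 = 43·127 − 52·(486 − 3·127) = −52·486 + 199·127. So 127·199 + 486·(-52) = 1.
Scaling by 2030 gives the particular solution (p, q) = (403970, -105560).
The general solution is p = 403970 + 486k, q = -105560 − 127k; taking k = -831 gives the smaller pair p = 104, q = -23.
Indeed 127·104 + 486·(-23) = 13208 − 11178 = 2030.

p = 104, q = -23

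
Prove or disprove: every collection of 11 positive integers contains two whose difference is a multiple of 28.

No, the set {20, 21, 22, 23, 24, 25, 26, 27, 28, 29, 30} is a counterexample.

Consider the 11 integers 20, 21, …, 30. They lie in distinct residue classes modulo 28, since 11 ≤ 28.
No two share a residue, so no pair has difference divisible by 28; the claim fails for this set.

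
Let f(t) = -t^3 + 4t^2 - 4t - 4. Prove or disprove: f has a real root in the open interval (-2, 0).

f(-2) = 28 and f(0) = -4, which have opposite signs.
As a polynomial, f is continuous on every closed interval.
By the Intermediate Value Theorem, f takes the value 0 somewhere in the open interval.

Yes, f has a root in the interval.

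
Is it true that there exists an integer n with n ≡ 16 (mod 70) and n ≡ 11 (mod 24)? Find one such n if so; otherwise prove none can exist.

There is no such integer.

Both moduli are multiples of 2 = gcd(70, 24), so any solution would satisfy n ≡ 16 and n ≡ 11 modulo 2 simultaneously.
But 16 mod 2 = 0 while 11 mod 2 = 1, a contradiction.
So no integer satisfies both congruences.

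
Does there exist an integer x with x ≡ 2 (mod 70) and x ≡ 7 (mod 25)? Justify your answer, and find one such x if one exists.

x = 282

gcd(70, 25) = 5. A simultaneous solution exists iff 2 ≡ 7 (mod 5); here 2 mod 5 = 2 = 7 mod 5, so it does.
List candidates x ≡ 2 (mod 70): 2, 72, 142, 212, 282. Modulo 25 these are 2, 22, 17, 12, 7; 282 gives 7 as required.
Verify: 282 = 4·70 + 2 and 282 = 11·25 + 7. ✓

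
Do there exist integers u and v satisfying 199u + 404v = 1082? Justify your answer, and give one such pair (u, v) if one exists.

Since gcd(199, 404) = 1, every integer is an integer combination of 199 and 404.
Euclidean algorithm: 404 = 2·199 + 6, 199 = 33·6 + 1, 6 = 6·1 + 0.
Working back up the chain: 1 = 199 − 33·6 = 199 − 33·(404 − 2·199) = −33·404 + 67·199. So 199·67 + 404·(-33) = 1.
Multiplying through by 1082: u = 67·1082 = 72494, v = (-33)·1082 = -35706 is a solution.
The general solution is u = 72494 + 404k, v = -35706 − 199k; taking k = -179 gives the smaller pair u = 178, v = -85.
Check: 199·178 + 404·(-85) = 35422 − 34340 = 1082. ✓

u = 178, v = -85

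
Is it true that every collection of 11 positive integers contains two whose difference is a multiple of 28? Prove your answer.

Take the 11 consecutive integers 31, 32, …, 41: their residues mod 28 are all distinct because 11 ≤ 28.
Any two of them differ by at most 10 < 28 and by at least 1, so no difference is a multiple of 28.

No, the set {31, 32, 33, 34, 35, 36, 37, 38, 39, 40, 41} is a counterexample.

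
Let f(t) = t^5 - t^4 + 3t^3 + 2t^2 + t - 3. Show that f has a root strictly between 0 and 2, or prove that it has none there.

Yes, f has a root in the interval.

f(0) = -3 and f(2) = 47, which have opposite signs.
f is continuous everywhere (it is a polynomial), in particular on [0, 2].
By the Intermediate Value Theorem, f takes the value 0 somewhere in the open interval.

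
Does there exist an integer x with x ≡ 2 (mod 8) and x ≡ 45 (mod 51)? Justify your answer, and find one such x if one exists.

x = 402

Since 8 and 51 share no common factor, CRT says the pair of congruences has a solution (unique mod 408).
Write x = 2 + 8t and require 2 + 8t ≡ 45 (mod 51), i.e. 8t ≡ 43 (mod 51).
Since 8·32 = 256 = 5·51 + 1, the inverse of 8 mod 51 is 32.
Multiplying by 32: t ≡ 32·43 = 1376 ≡ 50 (mod 51).
With t = 50: x = 2 + 8·50 = 402.
Verify: 402 = 50·8 + 2 and 402 = 7·51 + 45. ✓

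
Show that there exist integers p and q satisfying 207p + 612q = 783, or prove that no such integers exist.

p = 57, q = -18

Every value of 207p + 612q is a multiple of gcd(207, 612) = 9; since 9 ∣ 783, solutions exist.
Dividing through by 9 reduces the equation to 23p + 68q = 87.
Euclidean algorithm: 68 = 2·23 + 22, 23 = 1·22 + 1, 22 = 22·1 + 0.
Unwinding: 1 = 23 − 1·22 = 23 − (68 − 2·23) = −68 + 3·23, i.e. 23·3 + 68·(-1) = 1.
Multiplying through by 87: p = 3·87 = 261, q = (-1)·87 = -87 is a solution.
Shifting by a multiple of (68, −23) keeps it a solution: p = 261 − 3·68 = 57, q = -87 + 3·23 = -18.
Indeed 207·57 + 612·(-18) = 11799 − 11016 = 783.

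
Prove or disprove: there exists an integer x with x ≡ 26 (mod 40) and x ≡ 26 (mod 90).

Here gcd(40, 90) = 10, and both 26 and 26 leave remainder 6 mod 10, so the system is consistent.
In fact x = 26 itself already satisfies 26 mod 90 = 26.
Indeed 26 ≡ 26 (mod 40) and 26 ≡ 26 (mod 90).

x = 26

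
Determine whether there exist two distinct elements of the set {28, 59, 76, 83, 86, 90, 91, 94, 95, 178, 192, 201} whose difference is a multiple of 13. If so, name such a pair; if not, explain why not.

Reduce each element modulo 13: 28↦2, 59↦7, 76↦11, 83↦5, 86↦8, 90↦12, 91↦0, 94↦3, 95↦4, 178↦9, 192↦10, 201↦6.
These 12 residues are pairwise different, hence no difference of two elements is divisible by 13.

No, no such pair exists.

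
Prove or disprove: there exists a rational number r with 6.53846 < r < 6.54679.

Look for a denominator N such that an integer falls strictly between N·6.53846 and N·6.54679. N = 11 works: 11·6.53846 = 71.92306 < 72 < 72.01469 = 11·6.54679.
Hence 72/11 is a rational number with 6.53846 < 72/11 < 6.54679.

r = 72/11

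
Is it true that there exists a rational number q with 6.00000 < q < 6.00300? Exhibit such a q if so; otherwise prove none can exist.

Multiplying by 334: 334·6.00000 = 2004.00000 and 334·6.00300 = 2005.00200, so the integer 2005 lies strictly between them.
So q = 2005/334 works: it is a ratio of integers, and dividing 334·6.00000 < 2005 < 334·6.00300 through by 334 gives 6.00000 < 2005/334 < 6.00300.

q = 2005/334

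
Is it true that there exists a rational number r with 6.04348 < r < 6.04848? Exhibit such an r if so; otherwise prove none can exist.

r = 127/21

Scale by 21: the interval becomes (126.91308, 127.01808), which contains the integer 127.
Hence 127/21 is a rational number with 6.04348 < 127/21 < 6.04848.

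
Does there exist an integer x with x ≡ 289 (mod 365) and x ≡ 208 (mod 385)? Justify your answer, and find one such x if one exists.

No, no such integer exists.

gcd(365, 385) = 5. If x ≡ 289 (mod 365) and x ≡ 208 (mod 385), then x ≡ 289 (mod 5) and x ≡ 208 (mod 5).
However 289 ≡ 4 and 208 ≡ 3 (mod 5), and 4 ≠ 3.
So no integer satisfies both congruences.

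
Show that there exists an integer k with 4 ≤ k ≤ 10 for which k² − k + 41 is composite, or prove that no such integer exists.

The values for k = 4, 5, …, 10 are 53, 61, 71, 83, 97, 113, 131, and each of these is prime.
So no value in the range makes the expression composite.

There is no such integer k in that range.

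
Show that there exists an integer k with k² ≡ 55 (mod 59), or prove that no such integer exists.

No, no such integer exists.

Apply Euler's criterion with the prime 59: 55 is a quadratic residue iff 55^29 ≡ 1 (mod 59), and a non-residue iff it is ≡ −1.
Squaring successively (mod 59): 55^2 = 3025 ≡ 16; 55^4 ≡ 16² = 256 ≡ 20; 55^8 ≡ 20² = 400 ≡ 46; 55^16 ≡ 46² = 2116 ≡ 51.
Since 29 = 16 + 8 + 4 + 1, 55^29 ≡ 51 · 46 · 20 · 55; multiplying out mod 59: 51·46 = 2346 ≡ 45, then 45·20 = 900 ≡ 15, then 15·55 = 825 ≡ 58. Thus 55^29 ≡ 58 ≡ −1 (mod 59).
By Euler's criterion 55 is a quadratic non-residue mod 59: no k satisfies k² ≡ 55 (mod 59).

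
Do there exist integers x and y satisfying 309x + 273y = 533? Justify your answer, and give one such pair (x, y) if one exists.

No, no such integers exist.

gcd(309, 273) = 3, so every integer of the form 309x + 273y is a multiple of 3.
However 533 leaves remainder 2 on division by 3.
Therefore 309x + 273y = 533 has no solution in integers.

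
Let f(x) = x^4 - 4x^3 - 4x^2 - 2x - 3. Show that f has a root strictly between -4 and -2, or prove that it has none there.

No.

f(-4) = 453 and f(-2) = 33, both positive, so a sign-change argument is unavailable; we show f keeps this sign on the whole interval.
Substitute x = -2 − u, where 0 < u < 2 on the interval. Expanding, f(-2 − u) = u^4 + 12u^3 + 44u^2 + 66u + 33.
The nonzero coefficients here are all positive, so for u > 0 every term is positive (or zero), and the constant term 33 is strictly positive.
So f is strictly positive on (-4, -2); no root exists in the interval.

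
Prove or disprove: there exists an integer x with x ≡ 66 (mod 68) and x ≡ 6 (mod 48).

gcd(68, 48) = 4. A simultaneous solution exists iff 66 ≡ 6 (mod 4); here 66 mod 4 = 2 = 6 mod 4, so it does.
Put x = 66 + 68t, so we need 68t ≡ 36 (mod 48), equivalently (divide by 4) 17t ≡ 9 (mod 12).
17 ≡ 5 (mod 12), so this reads 5t ≡ 9 (mod 12). Invert 5 mod 12 by the Euclidean algorithm: 12 = 2·5 + 2, 5 = 2·2 + 1, 2 = 2·1 + 0; back-substituting, 1 = 5 − 2·2 = 5 − 2·(12 − 2·5) = −2·12 + 5·5. Hence 5·5 ≡ 1, so 5⁻¹ ≡ 5 (mod 12).
Multiplying by 5: t ≡ 5·9 = 45 ≡ 9 (mod 12).
Then x = 66 + 68·9 = 678.
Verify: 678 = 9·68 + 66 and 678 = 14·48 + 6. ✓

x = 678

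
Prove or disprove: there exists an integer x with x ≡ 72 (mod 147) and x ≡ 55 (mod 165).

No such integer exists.

gcd(147, 165) = 3. If x ≡ 72 (mod 147) and x ≡ 55 (mod 165), then x ≡ 72 (mod 3) and x ≡ 55 (mod 3).
But 72 mod 3 = 0 while 55 mod 3 = 1, a contradiction.
Therefore no such x exists.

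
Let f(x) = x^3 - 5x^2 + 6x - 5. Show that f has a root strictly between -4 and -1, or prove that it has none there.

The endpoint values f(-4) = -173 and f(-1) = -17 are both negative. Claim: f(x) < 0 for every x in (-4, -1).
Shift to the endpoint -1: with x = -1 − u (0 < u < 3), one computes f(-1 − u) = -u^3 - 8u^2 - 19u - 17.
All 4 nonzero coefficients of this polynomial in u are negative; hence for u > 0 the value is a sum of negative terms (the constant -17 among them).
Therefore f(x) < 0 throughout (-4, -1), and f has no zero there.

No.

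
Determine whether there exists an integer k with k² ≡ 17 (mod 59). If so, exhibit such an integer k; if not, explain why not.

k = 31

Take k = 31. Then 31² = 961 = 16·59 + 17, so 31² ≡ 17 (mod 59).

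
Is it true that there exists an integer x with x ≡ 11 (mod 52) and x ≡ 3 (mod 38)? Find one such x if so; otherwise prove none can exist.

x = 687

gcd(52, 38) = 2. A simultaneous solution exists iff 11 ≡ 3 (mod 2); here 11 mod 2 = 1 = 3 mod 2, so it does.
Put x = 11 + 52t, so we need 52t ≡ 30 (mod 38), equivalently (divide by 2) 26t ≡ 15 (mod 19).
26 ≡ 7 (mod 19), so this reads 7t ≡ 15 (mod 19). Since 7·11 = 77 = 4·19 + 1, the inverse of 7 mod 19 is 11.
Multiplying by 11: t ≡ 11·15 = 165 ≡ 13 (mod 19).
Then x = 11 + 52·13 = 687.
Check: 687 mod 52 = 11, 687 mod 38 = 3. ✓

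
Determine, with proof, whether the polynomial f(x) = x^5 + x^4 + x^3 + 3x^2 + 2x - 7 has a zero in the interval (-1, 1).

f(-1) = -7 and f(1) = 1, which have opposite signs.
As a polynomial, f is continuous on every closed interval.
By the Intermediate Value Theorem, f takes the value 0 somewhere in the open interval.

Such a root exists.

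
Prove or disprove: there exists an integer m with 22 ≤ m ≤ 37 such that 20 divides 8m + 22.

No, no such integer m in that range exists.

At m = 22, 8·22 + 22 = 198 ≡ 18 (mod 20), and each step in m adds 8, giving residues 18, 6, 14, 2, 10, 18, 6, 14, 2, 10, 18, 6, 14, 2, 10, 18 for m = 22, 23, …, 37.
The residue 0 does not occur, so no m in [22, 37] makes 8m + 22 a multiple of 20.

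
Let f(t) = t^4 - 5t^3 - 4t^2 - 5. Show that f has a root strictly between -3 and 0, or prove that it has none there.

f(-3) = 175 and f(0) = -5, which have opposite signs.
As a polynomial, f is continuous on every closed interval.
By the Intermediate Value Theorem f must vanish at some point of (-3, 0).

Yes, f has a root in the interval.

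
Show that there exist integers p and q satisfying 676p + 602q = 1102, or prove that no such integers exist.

Every value of 676p + 602q is a multiple of gcd(676, 602) = 2; since 2 ∣ 1102, solutions exist.
Dividing through by 2 reduces the equation to 338p + 301q = 551.
Euclidean algorithm: 338 = 1·301 + 37, 301 = 8·37 + 5, 37 = 7·5 + 2, 5 = 2·2 + 1, 2 = 2·1 + 0.
Working back up the chain: 1 = 5 − 2·2 = 5 − 2·(37 − 7·5) = −2·37 + 15·5 = −2·37 + 15·(301 − 8·37) = 15·301 − 122·37 = 15·301 − 122·(338 − 1·301) = −122·338 + 137·301. So 338·(-122) + 301·137 = 1.
Scaling by 551 gives the particular solution (p, q) = (-67222, 75487).
Adding 224·301 to p and subtracting 224·338 from q gives the tidier solution (202, -225).
Check: 676·202 + 602·(-225) = 136552 − 135450 = 1102. ✓

p = 202, q = -225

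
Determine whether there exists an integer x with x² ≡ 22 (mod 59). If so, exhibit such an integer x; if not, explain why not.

x = 9

x = 9 works: 9² = 81, and 81 − 22 = 59 = 1·59.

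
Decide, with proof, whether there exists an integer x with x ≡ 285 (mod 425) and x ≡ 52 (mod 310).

Both moduli are multiples of 5 = gcd(425, 310), so any solution would satisfy x ≡ 285 and x ≡ 52 modulo 5 simultaneously.
But 285 mod 5 = 0 while 52 mod 5 = 2, a contradiction.
So no integer satisfies both congruences.

No such integer exists.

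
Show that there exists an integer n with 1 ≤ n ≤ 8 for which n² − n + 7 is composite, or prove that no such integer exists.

At n = 8: 8² − 8 + 7 = 63 = 3·21, which is composite.

n = 8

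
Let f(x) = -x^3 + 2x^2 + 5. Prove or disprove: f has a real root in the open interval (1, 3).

Such a root exists.

f(1) = 6 and f(3) = -4, which have opposite signs.
Since f is a polynomial it is continuous on [1, 3].
By the Intermediate Value Theorem f must vanish at some point of (1, 3).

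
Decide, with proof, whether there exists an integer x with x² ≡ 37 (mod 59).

59 is prime, so by Euler's criterion 37 is a square mod 59 iff 37^((59−1)/2) = 37^29 ≡ 1 (mod 59).
Squaring successively (mod 59): 37^2 = 1369 ≡ 12; 37^4 ≡ 12² = 144 ≡ 26; 37^8 ≡ 26² = 676 ≡ 27; 37^16 ≡ 27² = 729 ≡ 21.
Since 29 = 16 + 8 + 4 + 1, 37^29 ≡ 21 · 27 · 26 · 37; multiplying out mod 59: 21·27 = 567 ≡ 36, then 36·26 = 936 ≡ 51, then 51·37 = 1887 ≡ 58. Thus 37^29 ≡ 58 ≡ −1 (mod 59).
The value −1 means 37 is a non-residue modulo 59, so x² ≡ 37 (mod 59) is impossible.

There is no such integer.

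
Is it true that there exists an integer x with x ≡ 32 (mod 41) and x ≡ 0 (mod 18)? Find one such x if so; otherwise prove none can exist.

The moduli 41 and 18 are coprime, so by the Chinese Remainder Theorem a unique solution modulo 738 exists.
Any solution of the first congruence is x = 32 + 41t; substituting into the second, 41t ≡ 0 − 32 ≡ 4 (mod 18).
41 ≡ 5 (mod 18), so this reads 5t ≡ 4 (mod 18). To invert 5 modulo 18: 18 = 3·5 + 3, 5 = 1·3 + 2, 3 = 1·2 + 1, 2 = 2·1 + 0, and unwinding, 1 = 3 − 1·2 = 3 − (5 − 1·3) = −5 + 2·3 = −5 + 2·(18 − 3·5) = 2·18 − 7·5. Thus 5⁻¹ ≡ -7 ≡ 11 (mod 18).
Therefore t ≡ 11·4 = 44 ≡ 8 (mod 18).
Taking t = 8 gives x = 32 + 41·8 = 360.
Check: 360 mod 41 = 32, 360 mod 18 = 0. ✓

x = 360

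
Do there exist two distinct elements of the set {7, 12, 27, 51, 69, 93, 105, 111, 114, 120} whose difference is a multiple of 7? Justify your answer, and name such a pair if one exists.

The pair (7, 105) works.

Both 7 and 105 leave remainder 0 on division by 7; their difference 98 = 14·7 is a multiple of 7.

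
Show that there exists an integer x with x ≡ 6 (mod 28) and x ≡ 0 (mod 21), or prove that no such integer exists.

gcd(28, 21) = 7. If x ≡ 6 (mod 28) and x ≡ 0 (mod 21), then x ≡ 6 (mod 7) and x ≡ 0 (mod 7).
These are incompatible: 6 − 0 = 6 is not divisible by 7.
So no integer satisfies both congruences.

No such integer exists.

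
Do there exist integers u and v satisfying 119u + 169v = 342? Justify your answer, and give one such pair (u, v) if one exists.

u = 54, v = -36

119 and 169 are coprime, so 119u + 169v ranges over all of ℤ.
Euclidean algorithm: 169 = 1·119 + 50, 119 = 2·50 + 19, 50 = 2·19 + 12, 19 = 1·12 + 7, 12 = 1·7 + 5, 7 = 1·5 + 2, 5 = 2·2 + 1, 2 = 2·1 + 0.
Working back up the chain: 1 = 5 − 2·2 = 5 − 2·(7 − 1·5) = −2·7 + 3·5 = −2·7 + 3·(12 − 1·7) = 3·12 − 5·7 = 3·12 − 5·(19 − 1·12) = −5·19 + 8·12 = −5·19 + 8·(50 − 2·19) = 8·50 − 21·19 = 8·50 − 21·(119 − 2·50) = −21·119 + 50·50 = −21·119 + 50·(169 − 1·119) = 50·169 − 71·119. So 119·(-71) + 169·50 = 1.
Times 342: 119·(-24282) + 169·17100 = 342, so (-24282, 17100) solves it.
Shifting by a multiple of (169, −119) keeps it a solution: u = -24282 + 144·169 = 54, v = 17100 − 144·119 = -36.
Indeed 119·54 + 169·(-36) = 6426 − 6084 = 342.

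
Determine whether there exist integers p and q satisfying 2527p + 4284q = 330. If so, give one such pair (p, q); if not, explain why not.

Any value of 2527p + 4284q is a multiple of gcd(2527, 4284) = 7.
But 330 is not a multiple of 7 (it leaves remainder 1).
Hence no integers p, q satisfy the equation.

No such integers exist.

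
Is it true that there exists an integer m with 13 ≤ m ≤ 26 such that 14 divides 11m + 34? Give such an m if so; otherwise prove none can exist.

For m = 13, 14, 15 the values 177, 188, 199 are not multiples of 14. At m = 16 we get 11·16 + 34 = 210, and 210 = 14·15.

m = 16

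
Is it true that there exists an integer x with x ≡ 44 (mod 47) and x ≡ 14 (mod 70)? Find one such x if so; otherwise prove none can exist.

The moduli 47 and 70 are coprime, so by the Chinese Remainder Theorem a unique solution modulo 3290 exists.
Write x = 44 + 47t and require 44 + 47t ≡ 14 (mod 70), i.e. 47t ≡ 40 (mod 70).
Note 47·3 = 141 ≡ 1 (mod 70) (as 141 − 1 = 2·70), so 47⁻¹ ≡ 3.
Multiplying by 3: t ≡ 3·40 = 120 ≡ 50 (mod 70).
Taking t = 50 gives x = 44 + 47·50 = 2394.
Indeed 2394 ≡ 44 (mod 47) and 2394 ≡ 14 (mod 70).

x = 2394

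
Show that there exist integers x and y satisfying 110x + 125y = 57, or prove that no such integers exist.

Any value of 110x + 125y is a multiple of gcd(110, 125) = 5.
But 57 = 5·11 + 2, so 5 ∤ 57.
Therefore 110x + 125y = 57 has no solution in integers.

No such integers exist.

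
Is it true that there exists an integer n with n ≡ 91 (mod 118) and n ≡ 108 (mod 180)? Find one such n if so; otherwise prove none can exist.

Reduce both congruences modulo 2, which divides 118 and 180: they say n ≡ 91 (mod 2) and n ≡ 108 (mod 2).
But 91 mod 2 = 1 while 108 mod 2 = 0, a contradiction.
Hence the system has no solution.

No, no such integer exists.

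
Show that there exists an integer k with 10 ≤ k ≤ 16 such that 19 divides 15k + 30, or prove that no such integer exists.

No, no such integer k in that range exists.

The values of 15k + 30 for k = 10, 11, …, 16 are 180, 195, 210, 225, 240, 255, 270; reduced mod 19 these are 9, 5, 1, 16, 12, 8, 4.
Since 0 is absent from this list, 19 ∤ 15k + 30 for every k with 10 ≤ k ≤ 16.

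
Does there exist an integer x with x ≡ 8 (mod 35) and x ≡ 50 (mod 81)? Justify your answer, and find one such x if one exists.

x = 2318

gcd(35, 81) = 1, so the Chinese Remainder Theorem guarantees exactly one residue class mod 2835 satisfying both.
Write x = 8 + 35t and require 8 + 35t ≡ 50 (mod 81), i.e. 35t ≡ 42 (mod 81).
Since 35·44 = 1540 = 19·81 + 1, the inverse of 35 mod 81 is 44.
Multiplying by 44: t ≡ 44·42 = 1848 ≡ 66 (mod 81).
Taking t = 66 gives x = 8 + 35·66 = 2318.
Indeed 2318 ≡ 8 (mod 35) and 2318 ≡ 50 (mod 81).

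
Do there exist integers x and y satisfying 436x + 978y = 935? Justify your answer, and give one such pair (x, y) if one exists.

Both 436 and 978 are divisible by gcd(436, 978) = 2, hence so is any combination 436x + 978y.
But 935 is not a multiple of 2 (it leaves remainder 1).
Therefore 436x + 978y = 935 has no solution in integers.

No such integers exist.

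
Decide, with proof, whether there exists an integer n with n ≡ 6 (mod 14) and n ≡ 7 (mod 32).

There is no such integer.

Reduce both congruences modulo 2, which divides 14 and 32: they say n ≡ 6 (mod 2) and n ≡ 7 (mod 2).
However 6 ≡ 0 and 7 ≡ 1 (mod 2), and 0 ≠ 1.
Therefore no such n exists.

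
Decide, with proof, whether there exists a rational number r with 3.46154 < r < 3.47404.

r = 52/15

Scale by 15: the interval becomes (51.92310, 52.11060), which contains the integer 52.
So r = 52/15 works: it is a ratio of integers, and dividing 15·3.46154 < 52 < 15·3.47404 through by 15 gives 3.46154 < 52/15 < 3.47404.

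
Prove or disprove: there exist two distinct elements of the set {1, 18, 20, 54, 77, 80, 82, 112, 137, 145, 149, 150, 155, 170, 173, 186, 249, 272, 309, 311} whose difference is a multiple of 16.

1 mod 16 = 1 and 145 mod 16 = 1, so 145 − 1 = 144 = 9·16.

The pair (1, 145) works.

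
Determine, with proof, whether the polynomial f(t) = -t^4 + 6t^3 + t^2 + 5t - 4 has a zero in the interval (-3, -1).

No such root exists.

The endpoint values f(-3) = -253 and f(-1) = -15 are both negative. Claim: f(t) < 0 for every t in (-3, -1).
Shift to the endpoint -1: with t = -1 − u (0 < u < 2), one computes f(-1 − u) = -u^4 - 10u^3 - 23u^2 - 25u - 15.
The nonzero coefficients here are all negative, so for u > 0 every term is negative (or zero), and the constant term -15 is strictly negative.
So f is strictly negative on (-3, -1); no root exists in the interval.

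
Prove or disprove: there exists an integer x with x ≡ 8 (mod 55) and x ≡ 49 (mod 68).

x = 1273

The moduli 55 and 68 are coprime, so by the Chinese Remainder Theorem a unique solution modulo 3740 exists.
Any solution of the first congruence is x = 8 + 55t; substituting into the second, 55t ≡ 49 − 8 ≡ 41 (mod 68).
Invert 55 mod 68 by the Euclidean algorithm: 68 = 1·55 + 13, 55 = 4·13 + 3, 13 = 4·3 + 1, 3 = 3·1 + 0; back-substituting, 1 = 13 − 4·3 = 13 − 4·(55 − 4·13) = −4·55 + 17·13 = −4·55 + 17·(68 − 1·55) = 17·68 − 21·55. Hence 55·(-21) ≡ 1, so 55⁻¹ ≡ -21 ≡ 47 (mod 68).
Therefore t ≡ 47·41 = 1927 ≡ 23 (mod 68).
Taking t = 23 gives x = 8 + 55·23 = 1273.
Check: 1273 mod 55 = 8, 1273 mod 68 = 49. ✓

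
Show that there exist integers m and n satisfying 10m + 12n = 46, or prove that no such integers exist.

m = 1, n = 3

Every value of 10m + 12n is a multiple of gcd(10, 12) = 2; since 2 ∣ 46, solutions exist.
Dividing through by 2 reduces the equation to 5m + 6n = 23.
Euclidean algorithm: 6 = 1·5 + 1, 5 = 5·1 + 0.
Back-substituting, 1 = 6 − 1·5; that is, 5·(-1) + 6·1 = 1.
Multiplying through by 23: m = (-1)·23 = -23, n = 1·23 = 23 is a solution.
The general solution is m = -23 + 6k, n = 23 − 5k; taking k = 4 gives the smaller pair m = 1, n = 3.
Check: 10·1 + 12·3 = 10 + 36 = 46. ✓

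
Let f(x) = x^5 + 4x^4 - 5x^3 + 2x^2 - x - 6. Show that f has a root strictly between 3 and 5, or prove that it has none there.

The endpoint values f(3) = 441 and f(5) = 5039 are both positive. Claim: f(x) > 0 for every x in (3, 5).
Shift to the endpoint 3: with x = 3 + u (0 < u < 2), one computes f(3 + u) = u^5 + 19u^4 + 133u^3 + 443u^2 + 713u + 441.
The nonzero coefficients here are all positive, so for u > 0 every term is positive (or zero), and the constant term 441 is strictly positive.
So f is strictly positive on (3, 5); no root exists in the interval.

f has no root in that interval.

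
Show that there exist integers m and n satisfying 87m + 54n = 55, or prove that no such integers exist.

No such integers exist.

Any value of 87m + 54n is a multiple of gcd(87, 54) = 3.
But 55 = 3·18 + 1, so 3 ∤ 55.
Hence no integers m, n satisfy the equation.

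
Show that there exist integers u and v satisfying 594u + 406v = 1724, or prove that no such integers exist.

gcd(594, 406) = 2, and 2 divides 1724, so integer solutions exist.
Dividing through by 2 reduces the equation to 297u + 203v = 862.
Dividing repeatedly: 297 = 1·203 + 94, 203 = 2·94 + 15, 94 = 6·15 + 4, 15 = 3·4 + 3, 4 = 1·3 + 1, 3 = 3·1 + 0.
Unwinding: 1 = 4 − 1·3 = 4 − (15 − 3·4) = −15 + 4·4 = −15 + 4·(94 − 6·15) = 4·94 − 25·15 = 4·94 − 25·(203 − 2·94) = −25·203 + 54·94 = −25·203 + 54·(297 − 1·203) = 54·297 − 79·203, i.e. 297·54 + 203·(-79) = 1.
Multiplying through by 862: u = 54·862 = 46548, v = (-79)·862 = -68098 is a solution.
The general solution is u = 46548 + 203k, v = -68098 − 297k; taking k = -229 gives the smaller pair u = 61, v = -85.
Indeed 594·61 + 406·(-85) = 36234 − 34510 = 1724.

u = 61, v = -85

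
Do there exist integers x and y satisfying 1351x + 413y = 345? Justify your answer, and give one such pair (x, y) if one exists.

gcd(1351, 413) = 7, so every integer of the form 1351x + 413y is a multiple of 7.
But 345 is not a multiple of 7 (it leaves remainder 2).
So the equation is unsolvable over ℤ.

No such integers exist.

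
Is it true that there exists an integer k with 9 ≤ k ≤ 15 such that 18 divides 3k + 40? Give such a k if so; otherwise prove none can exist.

No, no such integer k in that range exists.

At k = 9, 3·9 + 40 = 67 ≡ 13 (mod 18), and each step in k adds 3, giving residues 13, 16, 1, 4, 7, 10, 13 for k = 9, 10, …, 15.
The residue 0 does not occur, so no k in [9, 15] makes 3k + 40 a multiple of 18.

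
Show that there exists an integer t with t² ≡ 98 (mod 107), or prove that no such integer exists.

No, no such integer exists.

107 is prime, so by Euler's criterion 98 is a square mod 107 iff 98^((107−1)/2) = 98^53 ≡ 1 (mod 107).
Squaring successively (mod 107): 98^2 = 9604 ≡ 81; 98^4 ≡ 81² = 6561 ≡ 34; 98^8 ≡ 34² = 1156 ≡ 86; 98^16 ≡ 86² = 7396 ≡ 13; 98^32 ≡ 13² = 169 ≡ 62.
Since 53 = 32 + 16 + 4 + 1, 98^53 ≡ 62 · 13 · 34 · 98; multiplying out mod 107: 62·13 = 806 ≡ 57, then 57·34 = 1938 ≡ 12, then 12·98 = 1176 ≡ 106. Thus 98^53 ≡ 106 ≡ −1 (mod 107).
The value −1 means 98 is a non-residue modulo 107, so t² ≡ 98 (mod 107) is impossible.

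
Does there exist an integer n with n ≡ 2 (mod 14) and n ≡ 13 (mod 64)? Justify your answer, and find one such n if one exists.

gcd(14, 64) = 2. If n ≡ 2 (mod 14) and n ≡ 13 (mod 64), then n ≡ 2 (mod 2) and n ≡ 13 (mod 2).
However 2 ≡ 0 and 13 ≡ 1 (mod 2), and 0 ≠ 1.
So no integer satisfies both congruences.

There is no such integer.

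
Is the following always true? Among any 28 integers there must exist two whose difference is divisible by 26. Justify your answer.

Each integer lies in one of the 26 residue classes modulo 26.
Since 28 > 26, two of the 28 integers must share a residue class by the pigeonhole principle; call them a and b.
Their difference a − b is then a multiple of 26.

Yes, this is always true.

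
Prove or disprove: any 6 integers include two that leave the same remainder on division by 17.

Try 6 consecutive integers, 40, 41, …, 45. Their remainders mod 17 are 6, 7, 8, 9, 10, 11 — pairwise different, as any 6 ≤ 17 consecutive integers have distinct residues.
Hence this collection has no pair with equal remainders mod 17, disproving the claim.

No, the set {40, 41, 42, 43, 44, 45} is a counterexample.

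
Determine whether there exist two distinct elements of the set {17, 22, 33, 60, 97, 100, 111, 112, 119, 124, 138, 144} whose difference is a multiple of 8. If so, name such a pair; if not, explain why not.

17 and 33 are such a pair.

Reduce each element mod 8: 17↦1, 22↦6, 33↦1, 60↦4, 97↦1, 100↦4, 111↦7, 112↦0, 119↦7, 124↦4, 138↦2, 144↦0. The residue 1 repeats (at 17 and 33), and 33 − 17 = 16 = 2·8.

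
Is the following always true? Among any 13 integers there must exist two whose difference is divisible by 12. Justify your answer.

Yes.

There are exactly 12 possible remainders on division by 12.
Since 13 > 12, two of the 13 integers must share a residue class by the pigeonhole principle; call them a and b.
Then a ≡ b (mod 12), i.e. 12 ∣ (a − b).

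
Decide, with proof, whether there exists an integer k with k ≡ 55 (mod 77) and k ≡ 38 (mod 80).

Since 77 and 80 share no common factor, CRT says the pair of congruences has a solution (unique mod 6160).
Any solution of the first congruence is k = 55 + 77t; substituting into the second, 77t ≡ 38 − 55 ≡ 63 (mod 80).
Since 77·53 = 4081 = 51·80 + 1, the inverse of 77 mod 80 is 53.
Multiplying by 53: t ≡ 53·63 = 3339 ≡ 59 (mod 80).
With t = 59: k = 55 + 77·59 = 4598.
Indeed 4598 ≡ 55 (mod 77) and 4598 ≡ 38 (mod 80).

k = 4598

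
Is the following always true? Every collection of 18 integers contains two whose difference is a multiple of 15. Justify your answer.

Yes.

Partition the integers by their residue mod 15; there are 15 classes.
Since 18 > 15, two of the 18 integers must share a residue class by the pigeonhole principle; call them a and b.
Then a ≡ b (mod 15), i.e. 15 ∣ (a − b).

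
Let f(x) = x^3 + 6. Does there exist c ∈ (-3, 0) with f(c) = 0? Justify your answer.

f(-3) = -21 and f(0) = 6, which have opposite signs.
Since f is a polynomial it is continuous on [-3, 0].
So by the Intermediate Value Theorem there is a c strictly between -3 and 0 with f(c) = 0.

Yes, f has a root in the interval.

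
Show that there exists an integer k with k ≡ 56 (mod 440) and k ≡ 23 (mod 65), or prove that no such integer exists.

Reduce both congruences modulo 5, which divides 440 and 65: they say k ≡ 56 (mod 5) and k ≡ 23 (mod 5).
These are incompatible: 56 − 23 = 33 is not divisible by 5.
Hence the system has no solution.

No, no such integer exists.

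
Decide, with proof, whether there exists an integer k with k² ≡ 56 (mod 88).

k = 32

k = 32 works: 32² = 1024, and 1024 − 56 = 968 = 11·88.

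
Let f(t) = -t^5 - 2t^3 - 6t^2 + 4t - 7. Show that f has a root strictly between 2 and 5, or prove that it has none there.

No.

The endpoint values f(2) = -71 and f(5) = -3512 are both negative. Claim: f(t) < 0 for every t in (2, 5).
Substitute t = 2 + u, where 0 < u < 3 on the interval. Expanding, f(2 + u) = -u^5 - 10u^4 - 42u^3 - 98u^2 - 124u - 71.
All 6 nonzero coefficients of this polynomial in u are negative; hence for u > 0 the value is a sum of negative terms (the constant -71 among them).
So f is strictly negative on (2, 5); no root exists in the interval.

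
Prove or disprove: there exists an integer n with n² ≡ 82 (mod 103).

n = 44 works: 44² = 1936, and 1936 − 82 = 1854 = 18·103.

n = 44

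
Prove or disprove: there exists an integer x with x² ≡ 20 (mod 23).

No such integer exists.

Apply Euler's criterion with the prime 23: 20 is a quadratic residue iff 20^11 ≡ 1 (mod 23), and a non-residue iff it is ≡ −1.
Squaring successively (mod 23): 20^2 = 400 ≡ 9; 20^4 ≡ 9² = 81 ≡ 12; 20^8 ≡ 12² = 144 ≡ 6.
Since 11 = 8 + 2 + 1, 20^11 ≡ 6 · 9 · 20; multiplying out mod 23: 6·9 = 54 ≡ 8, then 8·20 = 160 ≡ 22. Thus 20^11 ≡ 22 ≡ −1 (mod 23).
By Euler's criterion 20 is a quadratic non-residue mod 23: no x satisfies x² ≡ 20 (mod 23).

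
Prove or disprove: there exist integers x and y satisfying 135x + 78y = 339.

x = 21, y = -32

Since gcd(135, 78) = 3 and 339 = 3·113, Bézout's identity guarantees a solution.
Dividing through by 3 reduces the equation to 45x + 26y = 113.
Run the Euclidean algorithm on 45 and 26: 45 = 1·26 + 19, 26 = 1·19 + 7, 19 = 2·7 + 5, 7 = 1·5 + 2, 5 = 2·2 + 1, 2 = 2·1 + 0.
Unwinding: 1 = 5 − 2·2 = 5 − 2·(7 − 1·5) = −2·7 + 3·5 = −2·7 + 3·(19 − 2·7) = 3·19 − 8·7 = 3·19 − 8·(26 − 1·19) = −8·26 + 11·19 = −8·26 + 11·(45 − 1·26) = 11·45 − 19·26, i.e. 45·11 + 26·(-19) = 1.
Scaling by 113 gives the particular solution (x, y) = (1243, -2147).
Shifting by a multiple of (26, −45) keeps it a solution: x = 1243 − 47·26 = 21, y = -2147 + 47·45 = -32.
Indeed 135·21 + 78·(-32) = 2835 − 2496 = 339.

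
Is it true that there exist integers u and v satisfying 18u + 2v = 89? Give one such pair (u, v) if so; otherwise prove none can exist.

No, no such integers exist.

Both 18 and 2 are divisible by gcd(18, 2) = 2, hence so is any combination 18u + 2v.
However 89 leaves remainder 1 on division by 2.
Hence no integers u, v satisfy the equation.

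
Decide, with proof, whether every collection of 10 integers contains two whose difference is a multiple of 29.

No; for instance {117, 118, 119, 120, 121, 122, 123, 124, 125, 126} is a counterexample.

Try 10 consecutive integers, 117, 118, …, 126. Their remainders mod 29 are 1, 2, 3, 4, 5, 6, 7, 8, 9, 10 — pairwise different, as any 10 ≤ 29 consecutive integers have distinct residues.
The differences between them range over 1, …, 9, none of which is divisible by 29.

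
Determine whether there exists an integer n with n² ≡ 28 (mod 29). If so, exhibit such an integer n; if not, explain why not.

Take n = 17. Then 17² = 289 = 9·29 + 28, so 17² ≡ 28 (mod 29).

n = 17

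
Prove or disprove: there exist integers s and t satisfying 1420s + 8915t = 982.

There are no such integers.

Both 1420 and 8915 are divisible by gcd(1420, 8915) = 5, hence so is any combination 1420s + 8915t.
But 982 = 5·196 + 2, so 5 ∤ 982.
Therefore 1420s + 8915t = 982 has no solution in integers.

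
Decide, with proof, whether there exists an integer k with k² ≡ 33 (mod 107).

Take k = 56. Then 56² = 3136 = 29·107 + 33, so 56² ≡ 33 (mod 107).

k = 56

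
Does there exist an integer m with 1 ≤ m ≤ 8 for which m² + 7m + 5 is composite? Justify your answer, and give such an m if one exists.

m = 4

At m = 4: 4² + 7·4 + 5 = 49 = 7·7, which is composite.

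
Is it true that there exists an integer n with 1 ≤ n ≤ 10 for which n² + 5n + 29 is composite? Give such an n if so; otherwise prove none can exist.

n = 6

At n = 6: 6² + 5·6 + 29 = 95 = 5·19, which is composite.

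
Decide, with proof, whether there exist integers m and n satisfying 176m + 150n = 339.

No, no such integers exist.

Both 176 and 150 are divisible by gcd(176, 150) = 2, hence so is any combination 176m + 150n.
But 339 is not a multiple of 2 (it leaves remainder 1).
Hence no integers m, n satisfy the equation.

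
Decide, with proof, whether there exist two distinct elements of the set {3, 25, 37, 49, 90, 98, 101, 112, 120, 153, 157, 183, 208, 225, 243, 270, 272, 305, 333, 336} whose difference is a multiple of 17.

Reduce each element mod 17: 3↦3, 25↦8, 37↦3, 49↦15, 90↦5, 98↦13, 101↦16, 112↦10, 120↦1, 153↦0, 157↦4, 183↦13, 208↦4, 225↦4, 243↦5, 270↦15, 272↦0, 305↦16, 333↦10, 336↦13. The residue 3 repeats (at 3 and 37), and 37 − 3 = 34 = 2·17.

3 and 37 are such a pair.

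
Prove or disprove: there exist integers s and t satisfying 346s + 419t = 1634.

346 and 419 are coprime, so 346s + 419t ranges over all of ℤ.
Euclidean algorithm: 419 = 1·346 + 73, 346 = 4·73 + 54, 73 = 1·54 + 19, 54 = 2·19 + 16, 19 = 1·16 + 3, 16 = 5·3 + 1, 3 = 3·1 + 0.
Unwinding: 1 = 16 − 5·3 = 16 − 5·(19 − 1·16) = −5·19 + 6·16 = −5·19 + 6·(54 − 2·19) = 6·54 − 17·19 = 6·54 − 17·(73 − 1·54) = −17·73 + 23·54 = −17·73 + 23·(346 − 4·73) = 23·346 − 109·73 = 23·346 − 109·(419 − 1·346) = −109·419 + 132·346, i.e. 346·132 + 419·(-109) = 1.
Scaling by 1634 gives the particular solution (s, t) = (215688, -178106).
Subtracting 514·419 from s and adding 514·346 to t gives the tidier solution (322, -262).
Indeed 346·322 + 419·(-262) = 111412 − 109778 = 1634.

s = 322, t = -262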